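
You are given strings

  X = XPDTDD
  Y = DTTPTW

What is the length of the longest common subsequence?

Pick P at X[2]=Y[4], then T at X[4]=Y[5]; all 2 characters appear in both, in order. The LCS DP gives dp[6][6] = 2, so this is optimal.

2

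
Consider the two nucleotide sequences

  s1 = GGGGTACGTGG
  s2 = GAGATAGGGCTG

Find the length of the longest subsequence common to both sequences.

7

One common subsequence of length 7: G [1,3], G [2,7], G [3,8], G [4,9], C [7,10], T [9,11], G [11,12], and the DP table's final entry dp[11][12] is also 7, so no common subsequence is longer.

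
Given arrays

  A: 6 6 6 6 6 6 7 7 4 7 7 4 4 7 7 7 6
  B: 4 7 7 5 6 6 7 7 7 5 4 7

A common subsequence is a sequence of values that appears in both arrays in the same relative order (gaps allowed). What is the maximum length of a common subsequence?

7

Pick 6 [5,5], then 6 [6,6], then 7 [7,7], then 7 [8,8], then 7 [10,9], then 4 [13,11], then 7 [16,12]; all 7 values appear in both, in order. Since dp[17][12] = 7, nothing longer is possible.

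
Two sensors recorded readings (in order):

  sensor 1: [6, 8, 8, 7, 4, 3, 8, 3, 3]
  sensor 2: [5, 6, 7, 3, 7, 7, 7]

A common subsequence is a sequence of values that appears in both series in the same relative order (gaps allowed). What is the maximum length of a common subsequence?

Let dp[i][j] be the LCS length of the first i values of sensor 1 and the first j values of sensor 2. dp[i][j] = dp[i-1][j-1]+1 when the i-th and j-th values match, else max(dp[i-1][j], dp[i][j-1]).
    ·  5  6  7  3  7  7  7
 ·  0  0  0  0  0  0  0  0
 6  0  0  1  1  1  1  1  1
 8  0  0  1  1  1  1  1  1
 8  0  0  1  1  1  1  1  1
 7  0  0  1  2  2  2  2  2
 4  0  0  1  2  2  2  2  2
 3  0  0  1  2  3  3  3  3
 8  0  0  1  2  3  3  3  3
 3  0  0  1  2  3  3  3  3
 3  0  0  1  2  3  3  3  3
dp[9][7] = 3. One LCS (by backtracking along matches): 6, 7, 3.

3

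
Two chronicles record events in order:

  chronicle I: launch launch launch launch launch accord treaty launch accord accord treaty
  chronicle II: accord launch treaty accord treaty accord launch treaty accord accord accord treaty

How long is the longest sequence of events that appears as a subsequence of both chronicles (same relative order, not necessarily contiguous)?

7

Pick launch at chronicle I[1]=chronicle II[2] → accord at chronicle I[6]=chronicle II[4] → treaty at chronicle I[7]=chronicle II[5] → launch at chronicle I[8]=chronicle II[7] → accord at chronicle I[9]=chronicle II[10] → accord at chronicle I[10]=chronicle II[11] → treaty at chronicle I[11]=chronicle II[12]; all 7 events appear in both, in order, and the DP table's final entry dp[11][12] is also 7, so no common subsequence is longer.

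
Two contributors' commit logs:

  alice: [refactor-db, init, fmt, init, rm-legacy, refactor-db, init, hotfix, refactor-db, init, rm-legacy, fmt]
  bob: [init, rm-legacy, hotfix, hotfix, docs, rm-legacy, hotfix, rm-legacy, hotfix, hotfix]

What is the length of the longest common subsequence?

4

Pick init at alice[2]=bob[1], then rm-legacy at alice[5]=bob[6], then hotfix at alice[8]=bob[7], then rm-legacy at alice[11]=bob[8]; all 4 commits appear in both, in order. dp[12][10] = 4 confirms this is the maximum.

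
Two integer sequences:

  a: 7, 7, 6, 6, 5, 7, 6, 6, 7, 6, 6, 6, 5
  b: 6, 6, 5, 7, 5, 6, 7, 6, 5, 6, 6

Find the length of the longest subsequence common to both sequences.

9

Taking 6 [3,1] → 6 [4,2] → 5 [5,3] → 7 [6,4] → 6 [8,6] → 7 [9,7] → 6 [10,8] → 6 [11,10] → 6 [12,11] gives a common subsequence of length 9, and the DP table's final entry dp[13][11] is also 9, so no common subsequence is longer.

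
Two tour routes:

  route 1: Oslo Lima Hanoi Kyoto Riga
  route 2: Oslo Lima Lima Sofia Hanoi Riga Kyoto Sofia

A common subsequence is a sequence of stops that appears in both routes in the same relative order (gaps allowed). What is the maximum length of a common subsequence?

Match Oslo [1,1], then Lima [2,3], then Hanoi [3,5], then Kyoto [4,7] — 4 stops in the same relative order in both. dp[5][8] = 4 confirms this is the maximum.

4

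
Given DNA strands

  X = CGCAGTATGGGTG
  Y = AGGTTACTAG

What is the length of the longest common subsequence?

Match G at X[2]=Y[2]; then G at X[5]=Y[3]; then T at X[6]=Y[5]; then A at X[7]=Y[6]; then T at X[8]=Y[8]; then G at X[13]=Y[10] — 6 bases in the same relative order in both. dp[13][10] = 6 confirms this is the maximum.

6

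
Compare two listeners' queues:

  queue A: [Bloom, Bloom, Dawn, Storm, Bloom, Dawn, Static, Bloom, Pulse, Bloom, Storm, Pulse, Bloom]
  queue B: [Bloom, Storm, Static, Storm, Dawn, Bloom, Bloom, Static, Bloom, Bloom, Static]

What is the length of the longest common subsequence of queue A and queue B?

6

Pick Bloom at queue A[1]=queue B[1] → Bloom at queue A[2]=queue B[6] → Bloom at queue A[5]=queue B[7] → Static at queue A[7]=queue B[8] → Bloom at queue A[8]=queue B[9] → Bloom at queue A[10]=queue B[10]; all 6 songs appear in both, in order. The LCS DP gives dp[13][11] = 6, so this is optimal.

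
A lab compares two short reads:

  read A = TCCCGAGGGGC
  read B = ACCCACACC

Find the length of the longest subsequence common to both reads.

5

Match C (read A #2, read B #3) → C (read A #3, read B #4) → C (read A #4, read B #6) → A (read A #6, read B #7) → C (read A #11, read B #9) — 5 bases in the same relative order in both, and the DP table's final entry dp[11][9] is also 5, so no common subsequence is longer.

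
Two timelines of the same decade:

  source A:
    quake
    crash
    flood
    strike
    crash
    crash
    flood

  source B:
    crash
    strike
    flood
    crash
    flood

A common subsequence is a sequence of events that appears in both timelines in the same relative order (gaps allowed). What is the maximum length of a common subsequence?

4

Pick crash at source A[2]=source B[1]; then flood at source A[3]=source B[3]; then crash at source A[6]=source B[4]; then flood at source A[7]=source B[5]; all 4 events appear in both, in order. dp[7][5] = 4 confirms this is the maximum.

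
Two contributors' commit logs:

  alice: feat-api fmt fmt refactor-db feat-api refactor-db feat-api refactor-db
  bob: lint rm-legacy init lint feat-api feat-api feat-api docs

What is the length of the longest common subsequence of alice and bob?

3

Match feat-api at alice[1]=bob[5] → feat-api at alice[5]=bob[6] → feat-api at alice[7]=bob[7] — 3 commits in the same relative order in both. The LCS DP gives dp[8][8] = 3, so this is optimal.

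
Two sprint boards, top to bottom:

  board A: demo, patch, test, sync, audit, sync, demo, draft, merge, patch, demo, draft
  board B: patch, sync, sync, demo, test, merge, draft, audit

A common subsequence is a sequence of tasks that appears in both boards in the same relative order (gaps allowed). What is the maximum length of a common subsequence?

One common subsequence of length 6: patch [2,1] → sync [4,2] → sync [6,3] → demo [7,4] → merge [9,6] → draft [12,7], and the DP table's final entry dp[12][8] is also 6, so no common subsequence is longer.

6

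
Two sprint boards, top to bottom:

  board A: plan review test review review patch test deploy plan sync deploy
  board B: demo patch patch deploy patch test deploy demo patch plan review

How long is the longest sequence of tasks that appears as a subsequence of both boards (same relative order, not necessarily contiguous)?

4

Match patch at board A[6]=board B[5]; then test at board A[7]=board B[6]; then deploy at board A[8]=board B[7]; then plan at board A[9]=board B[10] — 4 tasks in the same relative order in both. The LCS DP gives dp[11][11] = 4, so this is optimal.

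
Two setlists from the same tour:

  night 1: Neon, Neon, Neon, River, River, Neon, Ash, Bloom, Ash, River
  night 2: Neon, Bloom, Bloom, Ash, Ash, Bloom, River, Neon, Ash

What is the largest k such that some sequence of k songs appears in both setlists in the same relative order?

4

Match Neon (night 1 #1, night 2 #1) → River (night 1 #5, night 2 #7) → Neon (night 1 #6, night 2 #8) → Ash (night 1 #9, night 2 #9) — 4 songs in the same relative order in both. The LCS DP gives dp[10][9] = 4, so this is optimal.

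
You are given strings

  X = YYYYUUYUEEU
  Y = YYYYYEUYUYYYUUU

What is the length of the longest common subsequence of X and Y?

9

Match Y (X #1, Y #2); then Y (X #2, Y #3); then Y (X #3, Y #4); then Y (X #4, Y #5); then U (X #5, Y #7); then U (X #6, Y #9); then Y (X #7, Y #12); then U (X #8, Y #14); then U (X #11, Y #15) — 9 characters in the same relative order in both. Since dp[11][15] = 9, nothing longer is possible.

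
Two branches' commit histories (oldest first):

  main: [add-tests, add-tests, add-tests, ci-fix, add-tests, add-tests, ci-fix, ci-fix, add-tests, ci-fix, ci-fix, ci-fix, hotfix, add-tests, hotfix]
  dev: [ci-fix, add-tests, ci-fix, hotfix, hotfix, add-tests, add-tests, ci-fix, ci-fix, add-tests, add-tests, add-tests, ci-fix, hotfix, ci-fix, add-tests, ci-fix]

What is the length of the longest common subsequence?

Pick add-tests at main[1]=dev[2]; then add-tests at main[2]=dev[6]; then add-tests at main[3]=dev[7]; then ci-fix at main[4]=dev[9]; then add-tests at main[5]=dev[11]; then add-tests at main[6]=dev[12]; then ci-fix at main[7]=dev[13]; then ci-fix at main[8]=dev[15]; then add-tests at main[9]=dev[16]; then ci-fix at main[12]=dev[17]; all 10 commits appear in both, in order. dp[15][17] = 10 confirms this is the maximum.

10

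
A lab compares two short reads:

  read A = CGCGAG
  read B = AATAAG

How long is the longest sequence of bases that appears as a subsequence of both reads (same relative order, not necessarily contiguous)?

2

Taking A (read A #5, read B #5), then G (read A #6, read B #6) gives a common subsequence of length 2. The LCS DP gives dp[6][6] = 2, so this is optimal.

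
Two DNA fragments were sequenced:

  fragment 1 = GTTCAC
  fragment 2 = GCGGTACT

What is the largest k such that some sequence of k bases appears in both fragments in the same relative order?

Let dp[i][j] be the LCS length of the first i bases of fragment 1 and the first j bases of fragment 2. dp[i][j] = dp[i-1][j-1]+1 when the i-th and j-th bases match, else max(dp[i-1][j], dp[i][j-1]).
    ·  G  C  G  G  T  A  C  T
 ·  0  0  0  0  0  0  0  0  0
 G  0  1  1  1  1  1  1  1  1
 T  0  1  1  1  1  2  2  2  2
 T  0  1  1  1  1  2  2  2  3
 C  0  1  2  2  2  2  2  3  3
 A  0  1  2  2  2  2  3  3  3
 C  0  1  2  2  2  2  3  4  4
dp[6][8] = 4. One LCS (by backtracking along matches): GTAC.

4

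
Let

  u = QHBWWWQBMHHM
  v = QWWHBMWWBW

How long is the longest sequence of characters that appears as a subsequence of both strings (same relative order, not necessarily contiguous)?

6

Pick Q [1,1] → H [2,4] → B [3,5] → W [4,7] → W [5,8] → W [6,10]; all 6 characters appear in both, in order. The LCS DP gives dp[12][10] = 6, so this is optimal.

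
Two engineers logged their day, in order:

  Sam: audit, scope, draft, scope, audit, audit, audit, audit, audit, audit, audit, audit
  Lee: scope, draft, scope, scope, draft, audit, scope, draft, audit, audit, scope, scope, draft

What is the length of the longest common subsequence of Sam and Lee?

6

Pick scope (Sam #2, Lee #1), then draft (Sam #3, Lee #2), then scope (Sam #4, Lee #4), then audit (Sam #5, Lee #6), then audit (Sam #6, Lee #9), then audit (Sam #7, Lee #10); all 6 tasks appear in both, in order, and the DP table's final entry dp[12][13] is also 6, so no common subsequence is longer.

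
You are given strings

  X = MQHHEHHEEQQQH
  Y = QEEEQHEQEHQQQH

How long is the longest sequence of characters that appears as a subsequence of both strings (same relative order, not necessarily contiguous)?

9

Match Q [2,1], E [5,4], H [7,6], E [8,7], E [9,9], Q [10,11], Q [11,12], Q [12,13], H [13,14] — 9 characters in the same relative order in both. dp[13][14] = 9 confirms this is the maximum.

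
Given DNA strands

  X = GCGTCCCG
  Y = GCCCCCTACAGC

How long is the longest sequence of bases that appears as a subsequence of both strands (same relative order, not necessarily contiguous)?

Let dp[i][j] be the LCS length of the first i bases of X and the first j bases of Y. dp[i][j] = dp[i-1][j-1]+1 when the i-th and j-th bases match, else max(dp[i-1][j], dp[i][j-1]).
    ·  G  C  C  C  C  C  T  A  C  A  G  C
 ·  0  0  0  0  0  0  0  0  0  0  0  0  0
 G  0  1  1  1  1  1  1  1  1  1  1  1  1
 C  0  1  2  2  2  2  2  2  2  2  2  2  2
 G  0  1  2  2  2  2  2  2  2  2  2  3  3
 T  0  1  2  2  2  2  2  3  3  3  3  3  3
 C  0  1  2  3  3  3  3  3  3  4  4  4  4
 C  0  1  2  3  4  4  4  4  4  4  4  4  5
 C  0  1  2  3  4  5  5  5  5  5  5  5  5
 G  0  1  2  3  4  5  5  5  5  5  5  6  6
dp[8][12] = 6. One LCS (by backtracking along matches): GCCCCG.

6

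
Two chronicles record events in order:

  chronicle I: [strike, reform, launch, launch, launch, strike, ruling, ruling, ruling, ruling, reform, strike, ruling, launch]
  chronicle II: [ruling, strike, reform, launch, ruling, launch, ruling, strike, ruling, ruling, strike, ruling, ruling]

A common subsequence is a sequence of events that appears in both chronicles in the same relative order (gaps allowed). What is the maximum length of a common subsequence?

Taking strike [1,2]; then reform [2,3]; then launch [3,4]; then launch [4,6]; then strike [6,8]; then ruling [7,9]; then ruling [8,10]; then ruling [10,12]; then ruling [13,13] gives a common subsequence of length 9. dp[14][13] = 9 confirms this is the maximum.

9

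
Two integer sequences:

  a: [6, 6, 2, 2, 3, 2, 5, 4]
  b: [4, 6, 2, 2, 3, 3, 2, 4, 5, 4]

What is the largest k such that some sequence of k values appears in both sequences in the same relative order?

7

Let dp[i][j] be the LCS length of the first i values of a and the first j values of b. dp[i][j] = dp[i-1][j-1]+1 when the i-th and j-th values match, else max(dp[i-1][j], dp[i][j-1]).
    ·  4  6  2  2  3  3  2  4  5  4
 ·  0  0  0  0  0  0  0  0  0  0  0
 6  0  0  1  1  1  1  1  1  1  1  1
 6  0  0  1  1  1  1  1  1  1  1  1
 2  0  0  1  2  2  2  2  2  2  2  2
 2  0  0  1  2  3  3  3  3  3  3  3
 3  0  0  1  2  3  4  4  4  4  4  4
 2  0  0  1  2  3  4  4  5  5  5  5
 5  0  0  1  2  3  4  4  5  5  6  6
 4  0  1  1  2  3  4  4  5  6  6  7
dp[8][10] = 7. One LCS (by backtracking along matches): 6, 2, 2, 3, 2, 5, 4.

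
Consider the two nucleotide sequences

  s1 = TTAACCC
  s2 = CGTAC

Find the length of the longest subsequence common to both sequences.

Pick T [2,3], A [4,4], C [7,5]; all 3 bases appear in both, in order. Since dp[7][5] = 3, nothing longer is possible.

3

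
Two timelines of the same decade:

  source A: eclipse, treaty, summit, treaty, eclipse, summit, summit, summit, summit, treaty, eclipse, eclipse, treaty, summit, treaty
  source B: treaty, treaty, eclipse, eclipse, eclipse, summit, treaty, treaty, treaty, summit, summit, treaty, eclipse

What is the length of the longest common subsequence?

8

Match treaty [2,1] → treaty [4,2] → eclipse [5,5] → summit [6,6] → summit [8,10] → summit [9,11] → treaty [10,12] → eclipse [12,13] — 8 events in the same relative order in both. Since dp[15][13] = 8, nothing longer is possible.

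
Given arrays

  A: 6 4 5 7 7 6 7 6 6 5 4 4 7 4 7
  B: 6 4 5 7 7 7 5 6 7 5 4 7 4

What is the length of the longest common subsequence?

11

Pick 6 [1,1]; then 4 [2,2]; then 5 [3,3]; then 7 [4,5]; then 7 [5,6]; then 6 [6,8]; then 7 [7,9]; then 5 [10,10]; then 4 [12,11]; then 7 [13,12]; then 4 [14,13]; all 11 values appear in both, in order. The LCS DP gives dp[15][13] = 11, so this is optimal.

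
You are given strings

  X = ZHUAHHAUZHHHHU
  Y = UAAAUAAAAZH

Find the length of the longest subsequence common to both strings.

One common subsequence of length 6: U [3,1] → A [4,3] → A [7,4] → U [8,5] → Z [9,10] → H [13,11]. Since dp[14][11] = 6, nothing longer is possible.

6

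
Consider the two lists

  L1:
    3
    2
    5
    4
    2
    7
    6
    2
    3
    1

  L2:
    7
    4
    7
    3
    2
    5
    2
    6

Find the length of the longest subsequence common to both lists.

5

One common subsequence of length 5: 3 (L1 #1, L2 #4); then 2 (L1 #2, L2 #5); then 5 (L1 #3, L2 #6); then 2 (L1 #5, L2 #7); then 6 (L1 #7, L2 #8). dp[10][8] = 5 confirms this is the maximum.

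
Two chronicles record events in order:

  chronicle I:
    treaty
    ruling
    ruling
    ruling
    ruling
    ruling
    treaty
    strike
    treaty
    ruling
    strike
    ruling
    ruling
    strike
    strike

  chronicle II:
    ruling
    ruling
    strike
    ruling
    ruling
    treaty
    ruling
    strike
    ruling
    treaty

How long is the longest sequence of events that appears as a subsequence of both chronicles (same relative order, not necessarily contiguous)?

8

Match ruling [2,1], then ruling [3,2], then ruling [5,4], then ruling [6,5], then treaty [9,6], then ruling [10,7], then strike [11,8], then ruling [12,9] — 8 events in the same relative order in both. dp[15][10] = 8 confirms this is the maximum.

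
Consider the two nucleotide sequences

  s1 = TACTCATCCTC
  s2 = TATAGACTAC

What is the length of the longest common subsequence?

7

Let dp[i][j] be the LCS length of the first i bases of s1 and the first j bases of s2. dp[i][j] = dp[i-1][j-1]+1 when the i-th and j-th bases match, else max(dp[i-1][j], dp[i][j-1]).
    ·  T  A  T  A  G  A  C  T  A  C
 ·  0  0  0  0  0  0  0  0  0  0  0
 T  0  1  1  1  1  1  1  1  1  1  1
 A  0  1  2  2  2  2  2  2  2  2  2
 C  0  1  2  2  2  2  2  3  3  3  3
 T  0  1  2  3  3  3  3  3  4  4  4
 C  0  1  2  3  3  3  3  4  4  4  5
 A  0  1  2  3  4  4  4  4  4  5  5
 T  0  1  2  3  4  4  4  4  5  5  5
 C  0  1  2  3  4  4  4  5  5  5  6
 C  0  1  2  3  4  4  4  5  5  5  6
 T  0  1  2  3  4  4  4  5  6  6  6
 C  0  1  2  3  4  4  4  5  6  6  7
dp[11][10] = 7. One LCS (by backtracking along matches): TATACTC.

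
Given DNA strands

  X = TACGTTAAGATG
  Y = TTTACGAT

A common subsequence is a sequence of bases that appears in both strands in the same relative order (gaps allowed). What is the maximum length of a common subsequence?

Match T at X[1]=Y[1], then T at X[5]=Y[2], then T at X[6]=Y[3], then A at X[7]=Y[4], then G at X[9]=Y[6], then A at X[10]=Y[7], then T at X[11]=Y[8] — 7 bases in the same relative order in both. The LCS DP gives dp[12][8] = 7, so this is optimal.

7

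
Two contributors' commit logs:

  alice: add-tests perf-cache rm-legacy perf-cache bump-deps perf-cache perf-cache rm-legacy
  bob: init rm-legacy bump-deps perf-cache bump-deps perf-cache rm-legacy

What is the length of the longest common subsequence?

5

Pick rm-legacy at alice[3]=bob[2], then perf-cache at alice[4]=bob[4], then bump-deps at alice[5]=bob[5], then perf-cache at alice[7]=bob[6], then rm-legacy at alice[8]=bob[7]; all 5 commits appear in both, in order. The LCS DP gives dp[8][7] = 5, so this is optimal.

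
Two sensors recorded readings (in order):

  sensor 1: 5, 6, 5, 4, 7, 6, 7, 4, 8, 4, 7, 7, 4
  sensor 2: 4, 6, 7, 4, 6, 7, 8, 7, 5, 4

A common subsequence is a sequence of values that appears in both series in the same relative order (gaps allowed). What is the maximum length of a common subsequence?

Let dp[i][j] be the LCS length of the first i values of sensor 1 and the first j values of sensor 2. dp[i][j] = dp[i-1][j-1]+1 when the i-th and j-th values match, else max(dp[i-1][j], dp[i][j-1]).
    ·  4  6  7  4  6  7  8  7  5  4
 ·  0  0  0  0  0  0  0  0  0  0  0
 5  0  0  0  0  0  0  0  0  0  1  1
 6  0  0  1  1  1  1  1  1  1  1  1
 5  0  0  1  1  1  1  1  1  1  2  2
 4  0  1  1  1  2  2  2  2  2  2  3
 7  0  1  1  2  2  2  3  3  3  3  3
 6  0  1  2  2  2  3  3  3  3  3  3
 7  0  1  2  3  3  3  4  4  4  4  4
 4  0  1  2  3  4  4  4  4  4  4  5
 8  0  1  2  3  4  4  4  5  5  5  5
 4  0  1  2  3  4  4  4  5  5  5  6
 7  0  1  2  3  4  4  5  5  6  6  6
 7  0  1  2  3  4  4  5  5  6  6  6
 4  0  1  2  3  4  4  5  5  6  6  7
dp[13][10] = 7. One LCS (by backtracking along matches): 6, 4, 6, 7, 8, 7, 4.

7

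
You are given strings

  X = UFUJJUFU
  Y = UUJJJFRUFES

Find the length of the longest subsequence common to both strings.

6

Let dp[i][j] be the LCS length of the first i characters of X and the first j characters of Y. dp[i][j] = dp[i-1][j-1]+1 when the i-th and j-th characters match, else max(dp[i-1][j], dp[i][j-1]).
    ·  U  U  J  J  J  F  R  U  F  E  S
 ·  0  0  0  0  0  0  0  0  0  0  0  0
 U  0  1  1  1  1  1  1  1  1  1  1  1
 F  0  1  1  1  1  1  2  2  2  2  2  2
 U  0  1  2  2  2  2  2  2  3  3  3  3
 J  0  1  2  3  3  3  3  3  3  3  3  3
 J  0  1  2  3  4  4  4  4  4  4  4  4
 U  0  1  2  3  4  4  4  4  5  5  5  5
 F  0  1  2  3  4  4  5  5  5  6  6  6
 U  0  1  2  3  4  4  5  5  6  6  6  6
dp[8][11] = 6. One LCS (by backtracking along matches): UUJJUF.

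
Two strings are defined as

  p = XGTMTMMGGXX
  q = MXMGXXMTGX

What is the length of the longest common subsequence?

Let dp[i][j] be the LCS length of the first i characters of p and the first j characters of q. dp[i][j] = dp[i-1][j-1]+1 when the i-th and j-th characters match, else max(dp[i-1][j], dp[i][j-1]).
    ·  M  X  M  G  X  X  M  T  G  X
 ·  0  0  0  0  0  0  0  0  0  0  0
 X  0  0  1  1  1  1  1  1  1  1  1
 G  0  0  1  1  2  2  2  2  2  2  2
 T  0  0  1  1  2  2  2  2  3  3  3
 M  0  1  1  2  2  2  2  3  3  3  3
 T  0  1  1  2  2  2  2  3  4  4  4
 M  0  1  1  2  2  2  2  3  4  4  4
 M  0  1  1  2  2  2  2  3  4  4  4
 G  0  1  1  2  3  3  3  3  4  5  5
 G  0  1  1  2  3  3  3  3  4  5  5
 X  0  1  2  2  3  4  4  4  4  5  6
 X  0  1  2  2  3  4  5  5  5  5  6
dp[11][10] = 6. One LCS (by backtracking along matches): XGMTGX.

6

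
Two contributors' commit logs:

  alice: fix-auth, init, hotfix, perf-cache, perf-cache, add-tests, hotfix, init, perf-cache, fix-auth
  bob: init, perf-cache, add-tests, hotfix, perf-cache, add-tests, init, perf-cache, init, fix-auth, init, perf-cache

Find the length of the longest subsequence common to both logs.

7

Pick init (alice #2, bob #1), then hotfix (alice #3, bob #4), then perf-cache (alice #5, bob #5), then add-tests (alice #6, bob #6), then init (alice #8, bob #7), then perf-cache (alice #9, bob #8), then fix-auth (alice #10, bob #10); all 7 commits appear in both, in order. Since dp[10][12] = 7, nothing longer is possible.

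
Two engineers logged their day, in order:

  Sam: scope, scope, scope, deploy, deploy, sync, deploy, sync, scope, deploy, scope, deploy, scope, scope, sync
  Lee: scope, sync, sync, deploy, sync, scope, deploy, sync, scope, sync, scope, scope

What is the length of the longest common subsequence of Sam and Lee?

9

One common subsequence of length 9: scope at Sam[1]=Lee[1], sync at Sam[6]=Lee[3], deploy at Sam[7]=Lee[4], sync at Sam[8]=Lee[5], scope at Sam[9]=Lee[6], deploy at Sam[10]=Lee[7], scope at Sam[11]=Lee[9], scope at Sam[13]=Lee[11], scope at Sam[14]=Lee[12]. dp[15][12] = 9 confirms this is the maximum.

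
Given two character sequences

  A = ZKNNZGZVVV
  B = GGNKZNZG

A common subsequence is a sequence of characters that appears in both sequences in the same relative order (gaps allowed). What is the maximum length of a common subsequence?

4

Taking Z (A #1, B #5); then N (A #4, B #6); then Z (A #5, B #7); then G (A #6, B #8) gives a common subsequence of length 4. The LCS DP gives dp[10][8] = 4, so this is optimal.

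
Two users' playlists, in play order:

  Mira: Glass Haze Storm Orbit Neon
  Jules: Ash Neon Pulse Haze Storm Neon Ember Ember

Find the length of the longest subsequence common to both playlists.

3

Taking Haze (Mira #2, Jules #4), then Storm (Mira #3, Jules #5), then Neon (Mira #5, Jules #6) gives a common subsequence of length 3. The LCS DP gives dp[5][8] = 3, so this is optimal.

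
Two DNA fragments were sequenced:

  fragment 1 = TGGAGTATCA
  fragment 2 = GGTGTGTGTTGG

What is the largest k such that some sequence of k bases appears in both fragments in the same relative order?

Let dp[i][j] be the LCS length of the first i bases of fragment 1 and the first j bases of fragment 2. dp[i][j] = dp[i-1][j-1]+1 when the i-th and j-th bases match, else max(dp[i-1][j], dp[i][j-1]).
    ·  G  G  T  G  T  G  T  G  T  T  G  G
 ·  0  0  0  0  0  0  0  0  0  0  0  0  0
 T  0  0  0  1  1  1  1  1  1  1  1  1  1
 G  0  1  1  1  2  2  2  2  2  2  2  2  2
 G  0  1  2  2  2  2  3  3  3  3  3  3  3
 A  0  1  2  2  2  2  3  3  3  3  3  3  3
 G  0  1  2  2  3  3  3  3  4  4  4  4  4
 T  0  1  2  3  3  4  4  4  4  5  5  5  5
 A  0  1  2  3  3  4  4  4  4  5  5  5  5
 T  0  1  2  3  3  4  4  5  5  5  6  6  6
 C  0  1  2  3  3  4  4  5  5  5  6  6  6
 A  0  1  2  3  3  4  4  5  5  5  6  6  6
dp[10][12] = 6. One LCS (by backtracking along matches): TGGGTT.

6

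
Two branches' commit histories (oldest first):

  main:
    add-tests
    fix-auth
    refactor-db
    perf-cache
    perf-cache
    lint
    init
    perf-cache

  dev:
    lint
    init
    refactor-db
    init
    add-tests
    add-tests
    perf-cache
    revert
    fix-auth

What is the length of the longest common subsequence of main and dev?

Taking refactor-db (main #3, dev #3), then init (main #7, dev #4), then perf-cache (main #8, dev #7) gives a common subsequence of length 3. dp[8][9] = 3 confirms this is the maximum.

3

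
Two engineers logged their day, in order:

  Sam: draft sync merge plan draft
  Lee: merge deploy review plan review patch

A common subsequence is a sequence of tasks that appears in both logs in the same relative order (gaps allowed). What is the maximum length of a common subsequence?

2

Taking merge [3,1], plan [4,4] gives a common subsequence of length 2. dp[5][6] = 2 confirms this is the maximum.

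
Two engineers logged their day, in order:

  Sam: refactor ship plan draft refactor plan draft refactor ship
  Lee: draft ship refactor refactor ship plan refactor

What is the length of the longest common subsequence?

Taking refactor at Sam[1]=Lee[4]; then ship at Sam[2]=Lee[5]; then plan at Sam[6]=Lee[6]; then refactor at Sam[8]=Lee[7] gives a common subsequence of length 4. Since dp[9][7] = 4, nothing longer is possible.

4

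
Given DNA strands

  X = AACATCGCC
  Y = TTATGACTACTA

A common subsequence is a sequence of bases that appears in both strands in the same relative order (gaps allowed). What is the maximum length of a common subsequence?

Let dp[i][j] be the LCS length of the first i bases of X and the first j bases of Y. dp[i][j] = dp[i-1][j-1]+1 when the i-th and j-th bases match, else max(dp[i-1][j], dp[i][j-1]).
    ·  T  T  A  T  G  A  C  T  A  C  T  A
 ·  0  0  0  0  0  0  0  0  0  0  0  0  0
 A  0  0  0  1  1  1  1  1  1  1  1  1  1
 A  0  0  0  1  1  1  2  2  2  2  2  2  2
 C  0  0  0  1  1  1  2  3  3  3  3  3  3
 A  0  0  0  1  1  1  2  3  3  4  4  4  4
 T  0  1  1  1  2  2  2  3  4  4  4  5  5
 C  0  1  1  1  2  2  2  3  4  4  5  5  5
 G  0  1  1  1  2  3  3  3  4  4  5  5  5
 C  0  1  1  1  2  3  3  4  4  4  5  5  5
 C  0  1  1  1  2  3  3  4  4  4  5  5  5
dp[9][12] = 5. One LCS (by backtracking along matches): AACAT.

5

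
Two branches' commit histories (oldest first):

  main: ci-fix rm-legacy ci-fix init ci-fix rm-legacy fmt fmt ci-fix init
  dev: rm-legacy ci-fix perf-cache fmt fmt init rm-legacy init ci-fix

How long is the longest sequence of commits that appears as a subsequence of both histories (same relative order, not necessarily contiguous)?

5

Pick rm-legacy (main #2, dev #1), then ci-fix (main #3, dev #2), then init (main #4, dev #6), then rm-legacy (main #6, dev #7), then ci-fix (main #9, dev #9); all 5 commits appear in both, in order, and the DP table's final entry dp[10][9] is also 5, so no common subsequence is longer.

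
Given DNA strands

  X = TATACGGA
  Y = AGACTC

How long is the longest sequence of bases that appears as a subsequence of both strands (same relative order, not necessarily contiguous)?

3

Let dp[i][j] be the LCS length of the first i bases of X and the first j bases of Y. dp[i][j] = dp[i-1][j-1]+1 when the i-th and j-th bases match, else max(dp[i-1][j], dp[i][j-1]).
    ·  A  G  A  C  T  C
 ·  0  0  0  0  0  0  0
 T  0  0  0  0  0  1  1
 A  0  1  1  1  1  1  1
 T  0  1  1  1  1  2  2
 A  0  1  1  2  2  2  2
 C  0  1  1  2  3  3  3
 G  0  1  2  2  3  3  3
 G  0  1  2  2  3  3  3
 A  0  1  2  3  3  3  3
dp[8][6] = 3. One LCS (by backtracking along matches): ATC.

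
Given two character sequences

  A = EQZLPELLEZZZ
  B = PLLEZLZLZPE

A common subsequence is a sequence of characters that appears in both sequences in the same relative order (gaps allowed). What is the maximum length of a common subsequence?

7

Let dp[i][j] be the LCS length of the first i characters of A and the first j characters of B. dp[i][j] = dp[i-1][j-1]+1 when the i-th and j-th characters match, else max(dp[i-1][j], dp[i][j-1]).
    ·  P  L  L  E  Z  L  Z  L  Z  P  E
 ·  0  0  0  0  0  0  0  0  0  0  0  0
 E  0  0  0  0  1  1  1  1  1  1  1  1
 Q  0  0  0  0  1  1  1  1  1  1  1  1
 Z  0  0  0  0  1  2  2  2  2  2  2  2
 L  0  0  1  1  1  2  3  3  3  3  3  3
 P  0  1  1  1  1  2  3  3  3  3  4  4
 E  0  1  1  1  2  2  3  3  3  3  4  5
 L  0  1  2  2  2  2  3  3  4  4  4  5
 L  0  1  2  3  3  3  3  3  4  4  4  5
 E  0  1  2  3  4  4  4  4  4  4  4  5
 Z  0  1  2  3  4  5  5  5  5  5  5  5
 Z  0  1  2  3  4  5  5  6  6  6  6  6
 Z  0  1  2  3  4  5  5  6  6  7  7  7
dp[12][11] = 7. One LCS (by backtracking along matches): PLLEZZZ.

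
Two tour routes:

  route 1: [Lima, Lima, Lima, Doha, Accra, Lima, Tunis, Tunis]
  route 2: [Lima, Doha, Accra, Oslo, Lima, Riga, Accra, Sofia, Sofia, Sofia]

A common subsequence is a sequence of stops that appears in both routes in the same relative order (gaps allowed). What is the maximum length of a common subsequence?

4

One common subsequence of length 4: Lima [3,1]; then Doha [4,2]; then Accra [5,3]; then Lima [6,5], and the DP table's final entry dp[8][10] is also 4, so no common subsequence is longer.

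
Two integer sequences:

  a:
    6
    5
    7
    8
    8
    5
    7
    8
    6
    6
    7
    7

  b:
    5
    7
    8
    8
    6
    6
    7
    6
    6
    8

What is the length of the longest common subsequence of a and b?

7

One common subsequence of length 7: 5 (a #2, b #1); then 7 (a #3, b #2); then 8 (a #4, b #3); then 8 (a #5, b #4); then 7 (a #7, b #7); then 6 (a #9, b #8); then 6 (a #10, b #9). dp[12][10] = 7 confirms this is the maximum.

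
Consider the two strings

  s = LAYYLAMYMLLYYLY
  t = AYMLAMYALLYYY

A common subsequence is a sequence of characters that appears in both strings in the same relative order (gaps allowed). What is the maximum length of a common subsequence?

Taking A (s #2, t #1), Y (s #3, t #2), L (s #5, t #4), A (s #6, t #5), M (s #7, t #6), Y (s #8, t #7), L (s #10, t #9), L (s #11, t #10), Y (s #12, t #11), Y (s #13, t #12), Y (s #15, t #13) gives a common subsequence of length 11. The LCS DP gives dp[15][13] = 11, so this is optimal.

11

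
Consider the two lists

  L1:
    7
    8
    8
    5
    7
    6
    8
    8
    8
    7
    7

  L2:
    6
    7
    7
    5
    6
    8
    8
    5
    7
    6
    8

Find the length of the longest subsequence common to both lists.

Taking 7 at L1[1]=L2[3]; then 8 at L1[2]=L2[6]; then 8 at L1[3]=L2[7]; then 5 at L1[4]=L2[8]; then 7 at L1[5]=L2[9]; then 6 at L1[6]=L2[10]; then 8 at L1[9]=L2[11] gives a common subsequence of length 7. dp[11][11] = 7 confirms this is the maximum.

7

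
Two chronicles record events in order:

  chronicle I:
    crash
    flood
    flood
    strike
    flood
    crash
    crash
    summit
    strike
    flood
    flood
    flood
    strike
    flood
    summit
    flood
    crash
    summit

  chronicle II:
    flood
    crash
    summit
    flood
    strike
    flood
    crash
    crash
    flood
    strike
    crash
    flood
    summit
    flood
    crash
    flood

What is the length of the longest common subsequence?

12

Pick crash [1,2], flood [3,4], strike [4,5], flood [5,6], crash [6,7], crash [7,8], flood [12,9], strike [13,10], flood [14,12], summit [15,13], flood [16,14], crash [17,15]; all 12 events appear in both, in order, and the DP table's final entry dp[18][16] is also 12, so no common subsequence is longer.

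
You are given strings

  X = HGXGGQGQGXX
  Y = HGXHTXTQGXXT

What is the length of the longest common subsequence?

7

Let dp[i][j] be the LCS length of the first i characters of X and the first j characters of Y. dp[i][j] = dp[i-1][j-1]+1 when the i-th and j-th characters match, else max(dp[i-1][j], dp[i][j-1]).
    ·  H  G  X  H  T  X  T  Q  G  X  X  T
 ·  0  0  0  0  0  0  0  0  0  0  0  0  0
 H  0  1  1  1  1  1  1  1  1  1  1  1  1
 G  0  1  2  2  2  2  2  2  2  2  2  2  2
 X  0  1  2  3  3  3  3  3  3  3  3  3  3
 G  0  1  2  3  3  3  3  3  3  4  4  4  4
 G  0  1  2  3  3  3  3  3  3  4  4  4  4
 Q  0  1  2  3  3  3  3  3  4  4  4  4  4
 G  0  1  2  3  3  3  3  3  4  5  5  5  5
 Q  0  1  2  3  3  3  3  3  4  5  5  5  5
 G  0  1  2  3  3  3  3  3  4  5  5  5  5
 X  0  1  2  3  3  3  4  4  4  5  6  6  6
 X  0  1  2  3  3  3  4  4  4  5  6  7  7
dp[11][12] = 7. One LCS (by backtracking along matches): HGXQGXX.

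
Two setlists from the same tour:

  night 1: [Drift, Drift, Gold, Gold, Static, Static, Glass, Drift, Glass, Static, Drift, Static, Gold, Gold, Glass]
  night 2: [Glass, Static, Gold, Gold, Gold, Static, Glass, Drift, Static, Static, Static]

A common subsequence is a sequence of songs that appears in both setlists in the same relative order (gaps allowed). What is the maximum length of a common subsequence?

Taking Gold (night 1 #3, night 2 #4), then Gold (night 1 #4, night 2 #5), then Static (night 1 #6, night 2 #6), then Glass (night 1 #7, night 2 #7), then Drift (night 1 #8, night 2 #8), then Static (night 1 #10, night 2 #10), then Static (night 1 #12, night 2 #11) gives a common subsequence of length 7. dp[15][11] = 7 confirms this is the maximum.

7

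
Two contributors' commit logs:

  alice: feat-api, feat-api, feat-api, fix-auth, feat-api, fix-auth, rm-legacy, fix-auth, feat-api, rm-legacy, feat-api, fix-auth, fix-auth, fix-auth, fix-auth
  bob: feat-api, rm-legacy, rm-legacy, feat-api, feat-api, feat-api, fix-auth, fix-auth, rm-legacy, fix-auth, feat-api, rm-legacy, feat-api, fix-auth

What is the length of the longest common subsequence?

11

Pick feat-api [1,4]; then feat-api [2,5]; then feat-api [3,6]; then fix-auth [4,7]; then fix-auth [6,8]; then rm-legacy [7,9]; then fix-auth [8,10]; then feat-api [9,11]; then rm-legacy [10,12]; then feat-api [11,13]; then fix-auth [15,14]; all 11 commits appear in both, in order. dp[15][14] = 11 confirms this is the maximum.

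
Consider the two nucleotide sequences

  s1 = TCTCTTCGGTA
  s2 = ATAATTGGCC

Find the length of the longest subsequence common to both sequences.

5

Let dp[i][j] be the LCS length of the first i bases of s1 and the first j bases of s2. dp[i][j] = dp[i-1][j-1]+1 when the i-th and j-th bases match, else max(dp[i-1][j], dp[i][j-1]).
    ·  A  T  A  A  T  T  G  G  C  C
 ·  0  0  0  0  0  0  0  0  0  0  0
 T  0  0  1  1  1  1  1  1  1  1  1
 C  0  0  1  1  1  1  1  1  1  2  2
 T  0  0  1  1  1  2  2  2  2  2  2
 C  0  0  1  1  1  2  2  2  2  3  3
 T  0  0  1  1  1  2  3  3  3  3  3
 T  0  0  1  1  1  2  3  3  3  3  3
 C  0  0  1  1  1  2  3  3  3  4  4
 G  0  0  1  1  1  2  3  4  4  4  4
 G  0  0  1  1  1  2  3  4  5  5  5
 T  0  0  1  1  1  2  3  4  5  5  5
 A  0  1  1  2  2  2  3  4  5  5  5
dp[11][10] = 5. One LCS (by backtracking along matches): TTTGG.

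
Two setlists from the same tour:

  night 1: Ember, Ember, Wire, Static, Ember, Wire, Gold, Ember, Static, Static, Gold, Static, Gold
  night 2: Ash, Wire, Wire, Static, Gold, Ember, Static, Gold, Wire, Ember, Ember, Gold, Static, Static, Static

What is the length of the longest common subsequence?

8

Taking Wire at night 1[3]=night 2[3], Static at night 1[4]=night 2[4], Ember at night 1[5]=night 2[6], Wire at night 1[6]=night 2[9], Gold at night 1[7]=night 2[12], Static at night 1[9]=night 2[13], Static at night 1[10]=night 2[14], Static at night 1[12]=night 2[15] gives a common subsequence of length 8, and the DP table's final entry dp[13][15] is also 8, so no common subsequence is longer.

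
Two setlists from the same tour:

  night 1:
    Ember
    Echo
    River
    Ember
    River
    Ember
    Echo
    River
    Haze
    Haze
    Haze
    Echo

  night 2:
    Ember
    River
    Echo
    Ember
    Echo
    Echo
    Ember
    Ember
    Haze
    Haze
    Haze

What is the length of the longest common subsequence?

Pick Ember (night 1 #1, night 2 #4); then Echo (night 1 #2, night 2 #6); then Ember (night 1 #4, night 2 #7); then Ember (night 1 #6, night 2 #8); then Haze (night 1 #9, night 2 #9); then Haze (night 1 #10, night 2 #10); then Haze (night 1 #11, night 2 #11); all 7 songs appear in both, in order. dp[12][11] = 7 confirms this is the maximum.

7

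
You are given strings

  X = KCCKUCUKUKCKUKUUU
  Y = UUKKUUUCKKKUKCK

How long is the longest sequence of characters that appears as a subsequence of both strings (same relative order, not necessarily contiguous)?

9

Pick K (X #1, Y #3); then K (X #4, Y #4); then U (X #5, Y #7); then C (X #6, Y #8); then K (X #8, Y #11); then U (X #9, Y #12); then K (X #10, Y #13); then C (X #11, Y #14); then K (X #14, Y #15); all 9 characters appear in both, in order. Since dp[17][15] = 9, nothing longer is possible.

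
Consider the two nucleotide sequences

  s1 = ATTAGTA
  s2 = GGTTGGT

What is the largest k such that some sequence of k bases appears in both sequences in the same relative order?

Let dp[i][j] be the LCS length of the first i bases of s1 and the first j bases of s2. dp[i][j] = dp[i-1][j-1]+1 when the i-th and j-th bases match, else max(dp[i-1][j], dp[i][j-1]).
    ·  G  G  T  T  G  G  T
 ·  0  0  0  0  0  0  0  0
 A  0  0  0  0  0  0  0  0
 T  0  0  0  1  1  1  1  1
 T  0  0  0  1  2  2  2  2
 A  0  0  0  1  2  2  2  2
 G  0  1  1  1  2  3  3  3
 T  0  1  1  2  2  3  3  4
 A  0  1  1  2  2  3  3  4
dp[7][7] = 4. One LCS (by backtracking along matches): TTGT.

4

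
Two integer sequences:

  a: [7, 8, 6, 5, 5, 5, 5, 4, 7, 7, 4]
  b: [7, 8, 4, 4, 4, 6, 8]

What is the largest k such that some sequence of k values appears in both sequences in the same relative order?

Taking 7 (a #1, b #1) → 8 (a #2, b #2) → 4 (a #8, b #4) → 4 (a #11, b #5) gives a common subsequence of length 4. The LCS DP gives dp[11][7] = 4, so this is optimal.

4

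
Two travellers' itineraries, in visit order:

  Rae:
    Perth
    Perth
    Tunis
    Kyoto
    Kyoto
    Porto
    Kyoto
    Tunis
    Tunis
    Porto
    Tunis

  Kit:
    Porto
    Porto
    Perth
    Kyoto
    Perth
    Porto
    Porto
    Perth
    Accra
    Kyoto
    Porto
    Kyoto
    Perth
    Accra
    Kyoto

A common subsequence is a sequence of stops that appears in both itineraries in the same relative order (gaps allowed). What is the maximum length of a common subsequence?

5

Match Perth (Rae #1, Kit #5), then Perth (Rae #2, Kit #8), then Kyoto (Rae #4, Kit #10), then Kyoto (Rae #5, Kit #12), then Kyoto (Rae #7, Kit #15) — 5 stops in the same relative order in both. dp[11][15] = 5 confirms this is the maximum.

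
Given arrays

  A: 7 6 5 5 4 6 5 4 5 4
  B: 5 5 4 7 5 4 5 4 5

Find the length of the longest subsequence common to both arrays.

Pick 5 (A #3, B #1) → 5 (A #4, B #2) → 4 (A #5, B #3) → 5 (A #7, B #5) → 4 (A #8, B #6) → 5 (A #9, B #7) → 4 (A #10, B #8); all 7 values appear in both, in order, and the DP table's final entry dp[10][9] is also 7, so no common subsequence is longer.

7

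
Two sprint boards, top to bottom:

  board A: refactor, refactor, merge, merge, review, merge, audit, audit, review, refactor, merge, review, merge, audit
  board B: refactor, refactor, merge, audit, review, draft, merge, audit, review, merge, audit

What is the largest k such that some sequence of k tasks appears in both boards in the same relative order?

One common subsequence of length 9: refactor (board A #1, board B #1), then refactor (board A #2, board B #2), then merge (board A #3, board B #3), then review (board A #5, board B #5), then merge (board A #6, board B #7), then audit (board A #8, board B #8), then review (board A #12, board B #9), then merge (board A #13, board B #10), then audit (board A #14, board B #11). The LCS DP gives dp[14][11] = 9, so this is optimal.

9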